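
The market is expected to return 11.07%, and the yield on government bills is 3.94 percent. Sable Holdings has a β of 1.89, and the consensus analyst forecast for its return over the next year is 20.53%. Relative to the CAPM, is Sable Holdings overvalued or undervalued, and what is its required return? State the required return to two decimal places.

Undervalued; required return 17.42%

MRP = 11.07% − 3.94% = 7.13%
Required return = R_f + β·MRP = 3.94% + 1.89 × 7.13% = 17.42%
Forecast 20.53% > required 17.42% → the stock plots above the SML → undervalued.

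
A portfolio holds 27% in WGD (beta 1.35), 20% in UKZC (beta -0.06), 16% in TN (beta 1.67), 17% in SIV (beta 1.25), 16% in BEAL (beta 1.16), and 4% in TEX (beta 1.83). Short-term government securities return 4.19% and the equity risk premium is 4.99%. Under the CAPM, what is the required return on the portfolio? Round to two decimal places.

β_P = Σ w_i β_i = 0.27×1.35 + 0.20×-0.06 + 0.16×1.67 + 0.17×1.25 + 0.16×1.16 + 0.04×1.83 = 1.0910
E(R_P) = R_f + β_P × MRP = 4.19% + 1.0910 × 4.99% = 9.63%

9.63%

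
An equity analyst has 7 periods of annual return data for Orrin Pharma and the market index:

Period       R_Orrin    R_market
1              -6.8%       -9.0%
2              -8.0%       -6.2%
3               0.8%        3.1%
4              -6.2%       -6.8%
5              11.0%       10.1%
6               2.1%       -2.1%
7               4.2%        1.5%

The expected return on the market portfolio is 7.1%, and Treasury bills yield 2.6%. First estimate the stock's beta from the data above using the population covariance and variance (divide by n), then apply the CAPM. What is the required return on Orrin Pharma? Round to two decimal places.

Mean R_i = (-6.8 − 8.0 + 0.8 − 6.2 + 11.0 + 2.1 + 4.2) / 7 = -0.4143%
Mean R_m = (-9.0 − 6.2 + 3.1 − 6.8 + 10.1 − 2.1 + 1.5) / 7 = -1.3429%
Σ(R_i − R̄_i)(R_m − R̄_m) = 264.5357  ⇒  Cov = 264.5357 / 7 = 37.7908
Σ(R_m − R̄_m)² = 271.3371  ⇒  Var(R_m) = 271.3371 / 7 = 38.7624
β = Cov / Var(R_m) = 37.7908 / 38.7624 = 0.9749
MRP = 7.1% − 2.6% = 4.50%
E(R) = R_f + β × MRP = 2.6% + 0.9749 × 4.5% = 6.99%

6.99%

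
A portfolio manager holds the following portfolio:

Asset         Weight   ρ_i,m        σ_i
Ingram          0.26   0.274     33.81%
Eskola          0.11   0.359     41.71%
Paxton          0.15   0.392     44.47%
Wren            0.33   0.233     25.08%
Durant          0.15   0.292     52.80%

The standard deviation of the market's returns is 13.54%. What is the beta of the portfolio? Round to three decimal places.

β_Ingram = 0.274 × 33.81% / 13.54% = 0.6842
β_Eskola = 0.359 × 41.71% / 13.54% = 1.1059
β_Paxton = 0.392 × 44.47% / 13.54% = 1.2875
β_Wren = 0.233 × 25.08% / 13.54% = 0.4316
β_Durant = 0.292 × 52.80% / 13.54% = 1.1387
β_P = Σ w_i β_i = 0.26×0.6842 + 0.11×1.1059 + 0.15×1.2875 + 0.33×0.4316 + 0.15×1.1387 = 0.8059

0.806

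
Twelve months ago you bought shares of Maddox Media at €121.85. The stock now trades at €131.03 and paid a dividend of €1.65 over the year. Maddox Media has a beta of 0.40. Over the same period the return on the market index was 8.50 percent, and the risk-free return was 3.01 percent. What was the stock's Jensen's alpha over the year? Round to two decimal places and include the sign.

Realised HPR = (P1 + D1 − P0) / P0 = (131.03 + 1.65 − 121.85) / 121.85 = 10.83 / 121.85 = 8.8880%
MRP = 8.50% − 3.01% = 5.49%
CAPM required = R_f + β·MRP = 3.01% + 0.40 × 5.49% = 5.2060%
α = realised − required = 8.8880% − 5.2060% = +3.68%

+3.68%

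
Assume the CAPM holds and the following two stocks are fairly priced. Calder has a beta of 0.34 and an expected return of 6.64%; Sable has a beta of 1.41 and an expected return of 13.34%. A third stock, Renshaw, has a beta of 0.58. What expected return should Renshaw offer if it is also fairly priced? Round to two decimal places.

MRP (SML slope) = (13.34% − 6.64%) / (1.41 − 0.34) = 6.70% / 1.07 = 6.2617%
R_f (intercept) = 6.64% − 0.34 × 6.2617% = 4.5110%
E(R_Renshaw) = R_f + β × MRP = 4.5110% + 0.58 × 6.2617% = 8.14%

8.14%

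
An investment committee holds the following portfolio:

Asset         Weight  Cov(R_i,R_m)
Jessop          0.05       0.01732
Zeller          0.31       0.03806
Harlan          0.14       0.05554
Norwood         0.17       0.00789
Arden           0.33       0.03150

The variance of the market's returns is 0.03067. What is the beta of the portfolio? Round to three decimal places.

β_Jessop = 0.01732 / 0.03067 = 0.5647
β_Zeller = 0.03806 / 0.03067 = 1.2410
β_Harlan = 0.05554 / 0.03067 = 1.8109
β_Norwood = 0.00789 / 0.03067 = 0.2573
β_Arden = 0.03150 / 0.03067 = 1.0271
β_P = Σ w_i β_i = 0.05×0.5647 + 0.31×1.2410 + 0.14×1.8109 + 0.17×0.2573 + 0.33×1.0271 = 1.0492

1.049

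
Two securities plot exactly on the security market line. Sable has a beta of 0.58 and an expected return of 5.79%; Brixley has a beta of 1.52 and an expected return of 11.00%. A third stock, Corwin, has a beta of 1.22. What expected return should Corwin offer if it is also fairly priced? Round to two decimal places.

MRP (SML slope) = (11.00% − 5.79%) / (1.52 − 0.58) = 5.21% / 0.94 = 5.5426%
R_f (intercept) = 5.79% − 0.58 × 5.5426% = 2.5753%
E(R_Corwin) = R_f + β × MRP = 2.5753% + 1.22 × 5.5426% = 9.34%

9.34%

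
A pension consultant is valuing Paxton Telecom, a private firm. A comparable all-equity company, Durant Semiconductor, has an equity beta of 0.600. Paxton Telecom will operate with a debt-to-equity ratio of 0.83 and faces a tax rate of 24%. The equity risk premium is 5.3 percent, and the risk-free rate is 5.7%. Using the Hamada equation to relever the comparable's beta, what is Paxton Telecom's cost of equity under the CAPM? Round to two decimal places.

10.89%

β_L = β_U × [1 + (1 − t)(D/E)] = 0.600 × [1 + (1 − 0.24) × 0.83]
    = 0.600 × [1 + 0.76 × 0.83] = 0.600 × 1.6308 = 0.9785
E(R) = R_f + β_L × MRP = 5.7% + 0.9785 × 5.3% = 10.89%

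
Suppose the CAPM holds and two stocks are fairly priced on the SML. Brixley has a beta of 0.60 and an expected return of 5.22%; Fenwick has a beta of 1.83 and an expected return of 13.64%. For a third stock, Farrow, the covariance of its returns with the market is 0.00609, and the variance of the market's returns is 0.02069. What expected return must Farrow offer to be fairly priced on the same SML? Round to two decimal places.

MRP = (13.64% − 5.22%) / (1.83 − 0.60) = 6.8455%
R_f = 5.22% − 0.60 × 6.8455% = 1.1127%
β_Farrow = Cov / Var(R_m) = 0.00609 / 0.02069 = 0.2943
E(R_Farrow) = R_f + β × MRP = 1.1127% + 0.2943 × 6.8455% = 3.13%

3.13%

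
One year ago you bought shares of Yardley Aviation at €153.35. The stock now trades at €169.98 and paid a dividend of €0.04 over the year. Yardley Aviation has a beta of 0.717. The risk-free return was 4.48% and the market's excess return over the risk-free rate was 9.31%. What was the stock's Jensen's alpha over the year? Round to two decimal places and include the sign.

Realised HPR = (P1 + D1 − P0) / P0 = (169.98 + 0.04 − 153.35) / 153.35 = 16.67 / 153.35 = 10.8706%
CAPM required = R_f + β·MRP = 4.48% + 0.717 × 9.31% = 11.15527%
α = realised − required = 10.8706% − 11.15527% = -0.28%

-0.28%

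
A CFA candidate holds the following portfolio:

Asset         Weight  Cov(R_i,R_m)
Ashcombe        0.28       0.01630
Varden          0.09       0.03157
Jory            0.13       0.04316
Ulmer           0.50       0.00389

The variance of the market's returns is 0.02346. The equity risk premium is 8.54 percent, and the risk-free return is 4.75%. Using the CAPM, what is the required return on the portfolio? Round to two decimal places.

β_Ashcombe = 0.01630 / 0.02346 = 0.6948
β_Varden = 0.03157 / 0.02346 = 1.3457
β_Jory = 0.04316 / 0.02346 = 1.8397
β_Ulmer = 0.00389 / 0.02346 = 0.1658
β_P = Σ w_i β_i = 0.28×0.6948 + 0.09×1.3457 + 0.13×1.8397 + 0.50×0.1658 = 0.6377
E(R_P) = R_f + β_P × MRP = 4.75% + 0.6377 × 8.54% = 10.20%

10.20%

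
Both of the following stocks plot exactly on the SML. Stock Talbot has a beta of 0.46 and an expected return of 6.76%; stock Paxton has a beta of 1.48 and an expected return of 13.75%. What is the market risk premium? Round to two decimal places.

Both satisfy E(R) = R_f + β·MRP, so the slope of the SML is
MRP = (13.75% − 6.76%) / (1.48 − 0.46) = 6.99% / 1.02 = 6.8529%

6.85%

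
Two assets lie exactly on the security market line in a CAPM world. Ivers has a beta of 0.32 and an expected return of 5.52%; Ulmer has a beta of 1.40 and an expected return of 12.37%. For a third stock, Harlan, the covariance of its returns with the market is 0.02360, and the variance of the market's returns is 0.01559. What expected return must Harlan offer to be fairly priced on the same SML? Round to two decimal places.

MRP = (12.37% − 5.52%) / (1.40 − 0.32) = 6.3426%
R_f = 5.52% − 0.32 × 6.3426% = 3.4904%
β_Harlan = Cov / Var(R_m) = 0.02360 / 0.01559 = 1.5138
E(R_Harlan) = R_f + β × MRP = 3.4904% + 1.5138 × 6.3426% = 13.09%

13.09%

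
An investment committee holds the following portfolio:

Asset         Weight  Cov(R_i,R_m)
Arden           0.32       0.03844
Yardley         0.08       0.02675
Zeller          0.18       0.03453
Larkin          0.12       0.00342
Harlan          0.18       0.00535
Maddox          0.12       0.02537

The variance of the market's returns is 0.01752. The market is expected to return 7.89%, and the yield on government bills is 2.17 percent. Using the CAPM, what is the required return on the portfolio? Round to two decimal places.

β_Arden = 0.03844 / 0.01752 = 2.1941
β_Yardley = 0.02675 / 0.01752 = 1.5268
β_Zeller = 0.03453 / 0.01752 = 1.9709
β_Larkin = 0.00342 / 0.01752 = 0.1952
β_Harlan = 0.00535 / 0.01752 = 0.3054
β_Maddox = 0.02537 / 0.01752 = 1.4481
β_P = Σ w_i β_i = 0.32×2.1941 + 0.08×1.5268 + 0.18×1.9709 + 0.12×0.1952 + 0.18×0.3054 + 0.12×1.4481 = 1.4312
MRP = 7.89% − 2.17% = 5.72%
E(R_P) = R_f + β_P × MRP = 2.17% + 1.4312 × 5.72% = 10.36%

10.36%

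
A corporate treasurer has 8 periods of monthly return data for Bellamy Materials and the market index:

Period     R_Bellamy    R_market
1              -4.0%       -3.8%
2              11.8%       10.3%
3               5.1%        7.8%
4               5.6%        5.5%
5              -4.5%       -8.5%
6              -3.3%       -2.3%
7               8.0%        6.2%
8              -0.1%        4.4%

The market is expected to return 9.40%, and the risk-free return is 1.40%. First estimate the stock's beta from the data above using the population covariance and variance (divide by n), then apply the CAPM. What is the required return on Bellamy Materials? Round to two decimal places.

8.27%

Mean R_i = (-4.0 + 11.8 + 5.1 + 5.6 − 4.5 − 3.3 + 8.0 − 0.1) / 8 = 2.3250%
Mean R_m = (-3.8 + 10.3 + 7.8 + 5.5 − 8.5 − 2.3 + 6.2 + 4.4) / 8 = 2.4500%
Σ(R_i − R̄_i)(R_m − R̄_m) = 256.7500  ⇒  Cov = 256.7500 / 8 = 32.0938
Σ(R_m − R̄_m)² = 298.9400  ⇒  Var(R_m) = 298.9400 / 8 = 37.3675
β = Cov / Var(R_m) = 32.0938 / 37.3675 = 0.8589
MRP = 9.40% − 1.40% = 8.00%
E(R) = R_f + β × MRP = 1.40% + 0.8589 × 8.00% = 8.27%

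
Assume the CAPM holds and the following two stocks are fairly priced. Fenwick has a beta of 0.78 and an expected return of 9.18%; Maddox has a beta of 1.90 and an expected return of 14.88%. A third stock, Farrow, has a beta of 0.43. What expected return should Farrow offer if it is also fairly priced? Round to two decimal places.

7.40%

MRP (SML slope) = (14.88% − 9.18%) / (1.90 − 0.78) = 5.70% / 1.12 = 5.0893%
R_f (intercept) = 9.18% − 0.78 × 5.0893% = 5.2103%
E(R_Farrow) = R_f + β × MRP = 5.2103% + 0.43 × 5.0893% = 7.40%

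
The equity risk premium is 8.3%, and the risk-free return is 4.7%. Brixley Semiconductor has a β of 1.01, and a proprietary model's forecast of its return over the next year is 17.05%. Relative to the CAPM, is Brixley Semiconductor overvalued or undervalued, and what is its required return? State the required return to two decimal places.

Required return = R_f + β·MRP = 4.7% + 1.01 × 8.3% = 13.08%
Forecast 17.05% > required 13.08% → the stock plots above the SML → undervalued.

Undervalued; required return 13.08%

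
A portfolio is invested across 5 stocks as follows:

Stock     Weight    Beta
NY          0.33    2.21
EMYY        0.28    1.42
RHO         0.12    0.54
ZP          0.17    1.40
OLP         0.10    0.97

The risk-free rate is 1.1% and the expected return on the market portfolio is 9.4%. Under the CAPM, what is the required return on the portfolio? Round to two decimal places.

13.77%

β_P = Σ w_i β_i = 0.33×2.21 + 0.28×1.42 + 0.12×0.54 + 0.17×1.40 + 0.10×0.97 = 1.5267
MRP = 9.4% − 1.1% = 8.30%
E(R_P) = R_f + β_P × MRP = 1.1% + 1.5267 × 8.3% = 13.77%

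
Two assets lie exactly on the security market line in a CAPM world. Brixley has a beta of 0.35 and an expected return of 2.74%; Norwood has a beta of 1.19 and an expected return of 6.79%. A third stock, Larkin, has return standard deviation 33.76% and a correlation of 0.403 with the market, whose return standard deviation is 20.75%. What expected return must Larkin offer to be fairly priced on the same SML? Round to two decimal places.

4.21%

MRP = (6.79% − 2.74%) / (1.19 − 0.35) = 4.8214%
R_f = 2.74% − 0.35 × 4.8214% = 1.0525%
β_Larkin = ρ·σ_i/σ_m = 0.403 × 33.76 / 20.75 = 0.6557
E(R_Larkin) = R_f + β × MRP = 1.0525% + 0.6557 × 4.8214% = 4.21%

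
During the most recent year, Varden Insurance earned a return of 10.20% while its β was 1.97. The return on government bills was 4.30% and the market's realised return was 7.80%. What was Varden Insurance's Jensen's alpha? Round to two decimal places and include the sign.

-1.00%

Market excess return = 7.80% − 4.30% = 3.50%
CAPM benchmark = R_f + β(R_m − R_f) = 4.30% + 1.97 × 3.50% = 11.1950%
α = actual − benchmark = 10.20% − 11.1950% = -1.00%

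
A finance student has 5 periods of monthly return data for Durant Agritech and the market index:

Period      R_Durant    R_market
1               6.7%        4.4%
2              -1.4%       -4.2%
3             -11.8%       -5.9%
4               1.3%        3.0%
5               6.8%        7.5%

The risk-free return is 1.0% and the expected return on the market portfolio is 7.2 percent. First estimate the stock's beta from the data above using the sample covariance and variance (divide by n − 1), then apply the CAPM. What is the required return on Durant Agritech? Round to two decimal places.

Mean R_i = (6.7 − 1.4 − 11.8 + 1.3 + 6.8) / 5 = 0.3200%
Mean R_m = (4.4 − 4.2 − 5.9 + 3.0 + 7.5) / 5 = 0.9600%
Σ(R_i − R̄_i)(R_m − R̄_m) = 158.3440  ⇒  Cov = 158.3440 / 4 = 39.5860
Σ(R_m − R̄_m)² = 132.4520  ⇒  Var(R_m) = 132.4520 / 4 = 33.1130
β = Cov / Var(R_m) = 39.5860 / 33.1130 = 1.1955
MRP = 7.2% − 1.0% = 6.20%
E(R) = R_f + β × MRP = 1.0% + 1.1955 × 6.2% = 8.41%

8.41%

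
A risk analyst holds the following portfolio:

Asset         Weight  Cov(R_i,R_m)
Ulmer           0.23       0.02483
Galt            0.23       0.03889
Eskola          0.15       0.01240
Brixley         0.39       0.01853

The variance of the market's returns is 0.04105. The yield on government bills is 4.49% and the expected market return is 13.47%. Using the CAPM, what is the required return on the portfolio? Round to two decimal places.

β_Ulmer = 0.02483 / 0.04105 = 0.6049
β_Galt = 0.03889 / 0.04105 = 0.9474
β_Eskola = 0.01240 / 0.04105 = 0.3021
β_Brixley = 0.01853 / 0.04105 = 0.4514
β_P = Σ w_i β_i = 0.23×0.6049 + 0.23×0.9474 + 0.15×0.3021 + 0.39×0.4514 = 0.5784
MRP = 13.47% − 4.49% = 8.98%
E(R_P) = R_f + β_P × MRP = 4.49% + 0.5784 × 8.98% = 9.68%

9.68%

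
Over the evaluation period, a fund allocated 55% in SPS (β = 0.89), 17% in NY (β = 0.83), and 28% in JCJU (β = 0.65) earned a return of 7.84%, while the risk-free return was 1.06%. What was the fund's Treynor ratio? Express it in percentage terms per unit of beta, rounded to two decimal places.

β_P = 0.55×0.89 + 0.17×0.83 + 0.28×0.65 = 0.8126
Treynor = (R_P − R_f) / β_P = (7.84% − 1.06%) / 0.8126 = 6.78% / 0.8126 = 8.34%

8.34%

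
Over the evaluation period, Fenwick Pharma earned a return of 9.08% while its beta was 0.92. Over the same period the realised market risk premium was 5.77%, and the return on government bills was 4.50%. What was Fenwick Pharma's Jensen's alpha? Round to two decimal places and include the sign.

-0.73%

CAPM benchmark = R_f + β(R_m − R_f) = 4.50% + 0.92 × 5.77% = 9.8084%
α = actual − benchmark = 9.08% − 9.8084% = -0.73%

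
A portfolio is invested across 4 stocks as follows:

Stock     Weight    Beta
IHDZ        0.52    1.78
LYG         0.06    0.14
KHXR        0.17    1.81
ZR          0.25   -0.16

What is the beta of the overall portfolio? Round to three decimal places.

β_P = Σ w_i β_i = 0.52×1.78 + 0.06×0.14 + 0.17×1.81 + 0.25×-0.16 = 1.2017

1.202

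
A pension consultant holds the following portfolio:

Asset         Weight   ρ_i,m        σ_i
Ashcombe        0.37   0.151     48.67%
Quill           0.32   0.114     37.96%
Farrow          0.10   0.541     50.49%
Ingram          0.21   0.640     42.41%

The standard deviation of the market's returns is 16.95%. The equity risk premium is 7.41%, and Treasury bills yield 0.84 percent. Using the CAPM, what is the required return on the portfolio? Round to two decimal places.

β_Ashcombe = 0.151 × 48.67% / 16.95% = 0.4336
β_Quill = 0.114 × 37.96% / 16.95% = 0.2553
β_Farrow = 0.541 × 50.49% / 16.95% = 1.6115
β_Ingram = 0.640 × 42.41% / 16.95% = 1.6013
β_P = Σ w_i β_i = 0.37×0.4336 + 0.32×0.2553 + 0.10×1.6115 + 0.21×1.6013 = 0.7396
E(R_P) = R_f + β_P × MRP = 0.84% + 0.7396 × 7.41% = 6.32%

6.32%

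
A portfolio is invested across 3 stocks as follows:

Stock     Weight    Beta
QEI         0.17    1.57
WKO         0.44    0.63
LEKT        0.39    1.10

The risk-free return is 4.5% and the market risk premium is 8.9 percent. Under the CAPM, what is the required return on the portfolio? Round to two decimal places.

13.16%

β_P = Σ w_i β_i = 0.17×1.57 + 0.44×0.63 + 0.39×1.10 = 0.9731
E(R_P) = R_f + β_P × MRP = 4.5% + 0.9731 × 8.9% = 13.16%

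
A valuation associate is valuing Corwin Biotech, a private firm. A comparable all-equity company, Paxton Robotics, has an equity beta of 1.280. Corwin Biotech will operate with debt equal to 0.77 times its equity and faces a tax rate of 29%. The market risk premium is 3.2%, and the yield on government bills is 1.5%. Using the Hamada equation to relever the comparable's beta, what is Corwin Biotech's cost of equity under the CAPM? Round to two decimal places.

β_L = β_U × [1 + (1 − t)(D/E)] = 1.280 × [1 + (1 − 0.29) × 0.77]
    = 1.280 × [1 + 0.71 × 0.77] = 1.280 × 1.5467 = 1.9798
E(R) = R_f + β_L × MRP = 1.5% + 1.9798 × 3.2% = 7.84%

7.84%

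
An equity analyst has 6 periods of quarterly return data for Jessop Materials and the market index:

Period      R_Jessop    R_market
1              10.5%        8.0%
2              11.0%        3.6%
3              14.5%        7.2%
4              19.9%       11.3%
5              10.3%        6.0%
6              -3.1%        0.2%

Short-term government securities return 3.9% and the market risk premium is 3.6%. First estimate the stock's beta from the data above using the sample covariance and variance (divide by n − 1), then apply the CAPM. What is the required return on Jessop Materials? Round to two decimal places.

Mean R_i = (10.5 + 11.0 + 14.5 + 19.9 + 10.3 − 3.1) / 6 = 10.5167%
Mean R_m = (8.0 + 3.6 + 7.2 + 11.3 + 6.0 + 0.2) / 6 = 6.0500%
Σ(R_i − R̄_i)(R_m − R̄_m) = 132.2950  ⇒  Cov = 132.2950 / 5 = 26.4590
Σ(R_m − R̄_m)² = 72.9150  ⇒  Var(R_m) = 72.9150 / 5 = 14.5830
β = Cov / Var(R_m) = 26.4590 / 14.5830 = 1.8144
E(R) = R_f + β × MRP = 3.9% + 1.8144 × 3.6% = 10.43%

10.43%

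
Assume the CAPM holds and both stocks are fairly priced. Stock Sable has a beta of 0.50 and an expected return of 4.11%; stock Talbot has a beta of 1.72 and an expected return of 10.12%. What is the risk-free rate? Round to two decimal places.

Both satisfy E(R) = R_f + β·MRP, so the slope of the SML is
MRP = (10.12% − 4.11%) / (1.72 − 0.50) = 6.01% / 1.22 = 4.9262%
R_f = E(R_Sable) − β_Sable·MRP = 4.11% − 0.50 × 4.9262% = 1.6469%

1.65%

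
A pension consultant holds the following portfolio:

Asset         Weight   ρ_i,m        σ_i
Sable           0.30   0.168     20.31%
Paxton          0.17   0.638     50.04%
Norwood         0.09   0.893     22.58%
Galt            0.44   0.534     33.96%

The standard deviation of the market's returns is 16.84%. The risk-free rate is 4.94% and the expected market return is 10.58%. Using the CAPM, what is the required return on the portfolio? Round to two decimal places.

β_Sable = 0.168 × 20.31% / 16.84% = 0.2026
β_Paxton = 0.638 × 50.04% / 16.84% = 1.8958
β_Norwood = 0.893 × 22.58% / 16.84% = 1.1974
β_Galt = 0.534 × 33.96% / 16.84% = 1.0769
β_P = Σ w_i β_i = 0.30×0.2026 + 0.17×1.8958 + 0.09×1.1974 + 0.44×1.0769 = 0.9647
MRP = 10.58% − 4.94% = 5.64%
E(R_P) = R_f + β_P × MRP = 4.94% + 0.9647 × 5.64% = 10.38%

10.38%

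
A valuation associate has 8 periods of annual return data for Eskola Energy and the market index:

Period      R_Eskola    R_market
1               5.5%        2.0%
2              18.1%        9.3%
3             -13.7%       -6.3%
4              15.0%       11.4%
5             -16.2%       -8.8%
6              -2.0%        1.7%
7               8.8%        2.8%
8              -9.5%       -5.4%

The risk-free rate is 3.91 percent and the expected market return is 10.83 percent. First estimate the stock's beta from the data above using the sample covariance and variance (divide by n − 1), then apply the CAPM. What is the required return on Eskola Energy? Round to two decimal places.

15.94%

Mean R_i = (5.5 + 18.1 − 13.7 + 15.0 − 16.2 − 2.0 + 8.8 − 9.5) / 8 = 0.7500%
Mean R_m = (2.0 + 9.3 − 6.3 + 11.4 − 8.8 + 1.7 + 2.8 − 5.4) / 8 = 0.8375%
Σ(R_i − R̄_i)(R_m − R̄_m) = 646.7150  ⇒  Cov = 646.7150 / 7 = 92.3879
Σ(R_m − R̄_m)² = 371.8588  ⇒  Var(R_m) = 371.8588 / 7 = 53.1227
β = Cov / Var(R_m) = 92.3879 / 53.1227 = 1.7391
MRP = 10.83% − 3.91% = 6.92%
E(R) = R_f + β × MRP = 3.91% + 1.7391 × 6.92% = 15.94%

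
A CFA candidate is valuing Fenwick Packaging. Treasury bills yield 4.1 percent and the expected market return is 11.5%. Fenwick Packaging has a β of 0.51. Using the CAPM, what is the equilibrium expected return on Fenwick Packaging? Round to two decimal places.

7.87%

Market risk premium = E(R_m) − R_f = 11.5% − 4.1% = 7.40%
E(R) = R_f + β × MRP = 4.1% + 0.51 × 7.4% = 7.87%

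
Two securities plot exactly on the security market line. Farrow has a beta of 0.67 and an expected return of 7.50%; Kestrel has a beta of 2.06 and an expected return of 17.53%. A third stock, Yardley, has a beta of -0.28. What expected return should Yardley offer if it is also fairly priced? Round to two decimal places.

0.64%

MRP (SML slope) = (17.53% − 7.50%) / (2.06 − 0.67) = 10.03% / 1.39 = 7.2158%
R_f (intercept) = 7.50% − 0.67 × 7.2158% = 2.6654%
E(R_Yardley) = R_f + β × MRP = 2.6654% + -0.28 × 7.2158% = 0.64%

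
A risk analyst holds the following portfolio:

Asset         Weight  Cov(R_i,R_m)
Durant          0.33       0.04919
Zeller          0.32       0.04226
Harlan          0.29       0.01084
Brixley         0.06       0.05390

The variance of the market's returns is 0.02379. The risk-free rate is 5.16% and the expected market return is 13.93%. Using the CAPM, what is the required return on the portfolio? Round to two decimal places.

β_Durant = 0.04919 / 0.02379 = 2.0677
β_Zeller = 0.04226 / 0.02379 = 1.7764
β_Harlan = 0.01084 / 0.02379 = 0.4557
β_Brixley = 0.05390 / 0.02379 = 2.2657
β_P = Σ w_i β_i = 0.33×2.0677 + 0.32×1.7764 + 0.29×0.4557 + 0.06×2.2657 = 1.5189
MRP = 13.93% − 5.16% = 8.77%
E(R_P) = R_f + β_P × MRP = 5.16% + 1.5189 × 8.77% = 18.48%

18.48%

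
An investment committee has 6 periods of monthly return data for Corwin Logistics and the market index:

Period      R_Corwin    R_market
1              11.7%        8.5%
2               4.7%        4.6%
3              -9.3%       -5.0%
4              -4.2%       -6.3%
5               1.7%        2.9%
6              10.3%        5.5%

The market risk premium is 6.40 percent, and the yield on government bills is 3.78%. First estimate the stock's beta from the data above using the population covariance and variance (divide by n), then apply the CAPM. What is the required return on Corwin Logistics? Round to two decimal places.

11.99%

Mean R_i = (11.7 + 4.7 − 9.3 − 4.2 + 1.7 + 10.3) / 6 = 2.4833%
Mean R_m = (8.5 + 4.6 − 5.0 − 6.3 + 2.9 + 5.5) / 6 = 1.7000%
Σ(R_i − R̄_i)(R_m − R̄_m) = 230.2800  ⇒  Cov = 230.2800 / 6 = 38.3800
Σ(R_m − R̄_m)² = 179.4200  ⇒  Var(R_m) = 179.4200 / 6 = 29.9033
β = Cov / Var(R_m) = 38.3800 / 29.9033 = 1.2835
E(R) = R_f + β × MRP = 3.78% + 1.2835 × 6.40% = 11.99%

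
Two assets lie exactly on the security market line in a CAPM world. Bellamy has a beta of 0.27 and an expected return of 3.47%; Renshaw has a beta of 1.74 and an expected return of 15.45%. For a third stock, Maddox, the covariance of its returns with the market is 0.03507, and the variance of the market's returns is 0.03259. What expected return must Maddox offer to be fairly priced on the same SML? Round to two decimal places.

MRP = (15.45% − 3.47%) / (1.74 − 0.27) = 8.1497%
R_f = 3.47% − 0.27 × 8.1497% = 1.2696%
β_Maddox = Cov / Var(R_m) = 0.03507 / 0.03259 = 1.0761
E(R_Maddox) = R_f + β × MRP = 1.2696% + 1.0761 × 8.1497% = 10.04%

10.04%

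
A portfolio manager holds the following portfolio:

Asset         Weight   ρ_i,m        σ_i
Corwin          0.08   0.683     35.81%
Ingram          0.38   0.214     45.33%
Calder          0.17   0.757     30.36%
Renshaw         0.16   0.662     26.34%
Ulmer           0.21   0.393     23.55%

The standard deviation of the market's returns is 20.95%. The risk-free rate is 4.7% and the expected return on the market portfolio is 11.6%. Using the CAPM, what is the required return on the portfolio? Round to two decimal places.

9.40%

β_Corwin = 0.683 × 35.81% / 20.95% = 1.1675
β_Ingram = 0.214 × 45.33% / 20.95% = 0.4630
β_Calder = 0.757 × 30.36% / 20.95% = 1.0970
β_Renshaw = 0.662 × 26.34% / 20.95% = 0.8323
β_Ulmer = 0.393 × 23.55% / 20.95% = 0.4418
β_P = Σ w_i β_i = 0.08×1.1675 + 0.38×0.4630 + 0.17×1.0970 + 0.16×0.8323 + 0.21×0.4418 = 0.6818
MRP = 11.6% − 4.7% = 6.90%
E(R_P) = R_f + β_P × MRP = 4.7% + 0.6818 × 6.9% = 9.40%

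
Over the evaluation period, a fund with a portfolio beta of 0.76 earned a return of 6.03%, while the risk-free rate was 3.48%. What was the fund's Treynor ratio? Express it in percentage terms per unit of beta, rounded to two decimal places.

3.36%

Treynor = (R_P − R_f) / β_P = (6.03% − 3.48%) / 0.7600 = 2.55% / 0.7600 = 3.36%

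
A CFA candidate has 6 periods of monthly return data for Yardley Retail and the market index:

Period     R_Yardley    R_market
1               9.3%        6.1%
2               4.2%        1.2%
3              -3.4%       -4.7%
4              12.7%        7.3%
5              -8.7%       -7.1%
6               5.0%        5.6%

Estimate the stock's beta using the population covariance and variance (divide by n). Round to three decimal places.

1.269

Mean R_i = (9.3 + 4.2 − 3.4 + 12.7 − 8.7 + 5.0) / 6 = 3.1833%
Mean R_m = (6.1 + 1.2 − 4.7 + 7.3 − 7.1 + 5.6) / 6 = 1.4000%
Σ(R_i − R̄_i)(R_m − R̄_m) = 233.4900  ⇒  Cov = 233.4900 / 6 = 38.9150
Σ(R_m − R̄_m)² = 184.0400  ⇒  Var(R_m) = 184.0400 / 6 = 30.6733
β = Cov / Var(R_m) = 38.9150 / 30.6733 = 1.2687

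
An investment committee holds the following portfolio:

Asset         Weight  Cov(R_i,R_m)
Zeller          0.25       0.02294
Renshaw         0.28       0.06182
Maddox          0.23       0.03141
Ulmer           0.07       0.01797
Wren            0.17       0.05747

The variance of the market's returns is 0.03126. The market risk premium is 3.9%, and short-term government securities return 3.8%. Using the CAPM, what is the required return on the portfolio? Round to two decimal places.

8.95%

β_Zeller = 0.02294 / 0.03126 = 0.7338
β_Renshaw = 0.06182 / 0.03126 = 1.9776
β_Maddox = 0.03141 / 0.03126 = 1.0048
β_Ulmer = 0.01797 / 0.03126 = 0.5749
β_Wren = 0.05747 / 0.03126 = 1.8385
β_P = Σ w_i β_i = 0.25×0.7338 + 0.28×1.9776 + 0.23×1.0048 + 0.07×0.5749 + 0.17×1.8385 = 1.3211
E(R_P) = R_f + β_P × MRP = 3.8% + 1.3211 × 3.9% = 8.95%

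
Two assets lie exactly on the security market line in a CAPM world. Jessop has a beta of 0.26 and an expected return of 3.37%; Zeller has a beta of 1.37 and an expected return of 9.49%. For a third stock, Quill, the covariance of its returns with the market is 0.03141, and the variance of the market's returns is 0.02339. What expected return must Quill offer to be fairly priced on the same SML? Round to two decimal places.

9.34%

MRP = (9.49% − 3.37%) / (1.37 − 0.26) = 5.5135%
R_f = 3.37% − 0.26 × 5.5135% = 1.9365%
β_Quill = Cov / Var(R_m) = 0.03141 / 0.02339 = 1.3429
E(R_Quill) = R_f + β × MRP = 1.9365% + 1.3429 × 5.5135% = 9.34%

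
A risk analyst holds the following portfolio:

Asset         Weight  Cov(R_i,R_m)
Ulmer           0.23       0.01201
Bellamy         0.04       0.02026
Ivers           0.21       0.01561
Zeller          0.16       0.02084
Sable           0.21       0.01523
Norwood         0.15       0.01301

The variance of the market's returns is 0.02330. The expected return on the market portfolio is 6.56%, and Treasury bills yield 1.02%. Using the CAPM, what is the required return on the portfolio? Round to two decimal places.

β_Ulmer = 0.01201 / 0.02330 = 0.5155
β_Bellamy = 0.02026 / 0.02330 = 0.8695
β_Ivers = 0.01561 / 0.02330 = 0.6700
β_Zeller = 0.02084 / 0.02330 = 0.8944
β_Sable = 0.01523 / 0.02330 = 0.6536
β_Norwood = 0.01301 / 0.02330 = 0.5584
β_P = Σ w_i β_i = 0.23×0.5155 + 0.04×0.8695 + 0.21×0.6700 + 0.16×0.8944 + 0.21×0.6536 + 0.15×0.5584 = 0.6582
MRP = 6.56% − 1.02% = 5.54%
E(R_P) = R_f + β_P × MRP = 1.02% + 0.6582 × 5.54% = 4.67%

4.67%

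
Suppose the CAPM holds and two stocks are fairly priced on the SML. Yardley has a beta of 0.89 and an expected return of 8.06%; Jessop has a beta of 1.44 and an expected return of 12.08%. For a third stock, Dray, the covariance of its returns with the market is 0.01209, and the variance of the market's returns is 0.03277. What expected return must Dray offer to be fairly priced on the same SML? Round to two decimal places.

MRP = (12.08% − 8.06%) / (1.44 − 0.89) = 7.3091%
R_f = 8.06% − 0.89 × 7.3091% = 1.5549%
β_Dray = Cov / Var(R_m) = 0.01209 / 0.03277 = 0.3689
E(R_Dray) = R_f + β × MRP = 1.5549% + 0.3689 × 7.3091% = 4.25%

4.25%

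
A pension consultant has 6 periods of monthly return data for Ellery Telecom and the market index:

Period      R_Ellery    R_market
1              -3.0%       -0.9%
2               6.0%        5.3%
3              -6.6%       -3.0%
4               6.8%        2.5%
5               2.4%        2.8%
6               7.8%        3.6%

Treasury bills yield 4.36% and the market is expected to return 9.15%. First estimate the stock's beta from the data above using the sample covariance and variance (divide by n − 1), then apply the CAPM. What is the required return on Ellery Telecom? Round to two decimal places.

12.78%

Mean R_i = (-3.0 + 6.0 − 6.6 + 6.8 + 2.4 + 7.8) / 6 = 2.2333%
Mean R_m = (-0.9 + 5.3 − 3.0 + 2.5 + 2.8 + 3.6) / 6 = 1.7167%
Σ(R_i − R̄_i)(R_m − R̄_m) = 83.0967  ⇒  Cov = 83.0967 / 5 = 16.6193
Σ(R_m − R̄_m)² = 47.2683  ⇒  Var(R_m) = 47.2683 / 5 = 9.4537
β = Cov / Var(R_m) = 16.6193 / 9.4537 = 1.7580
MRP = 9.15% − 4.36% = 4.79%
E(R) = R_f + β × MRP = 4.36% + 1.7580 × 4.79% = 12.78%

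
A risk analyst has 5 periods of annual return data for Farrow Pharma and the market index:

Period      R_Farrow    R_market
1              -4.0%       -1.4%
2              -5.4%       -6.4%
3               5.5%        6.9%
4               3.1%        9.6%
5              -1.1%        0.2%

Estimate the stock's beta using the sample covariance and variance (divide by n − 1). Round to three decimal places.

0.665

Mean R_i = (-4.0 − 5.4 + 5.5 + 3.1 − 1.1) / 5 = -0.3800%
Mean R_m = (-1.4 − 6.4 + 6.9 + 9.6 + 0.2) / 5 = 1.7800%
Σ(R_i − R̄_i)(R_m − R̄_m) = 111.0320  ⇒  Cov = 111.0320 / 4 = 27.7580
Σ(R_m − R̄_m)² = 166.8880  ⇒  Var(R_m) = 166.8880 / 4 = 41.7220
β = Cov / Var(R_m) = 27.7580 / 41.7220 = 0.6653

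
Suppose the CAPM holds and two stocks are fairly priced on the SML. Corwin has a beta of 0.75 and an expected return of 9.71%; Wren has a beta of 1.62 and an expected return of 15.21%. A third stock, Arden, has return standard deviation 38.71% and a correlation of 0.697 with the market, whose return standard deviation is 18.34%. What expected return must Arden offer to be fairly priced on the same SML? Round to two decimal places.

14.27%

MRP = (15.21% − 9.71%) / (1.62 − 0.75) = 6.3218%
R_f = 9.71% − 0.75 × 6.3218% = 4.9687%
β_Arden = ρ·σ_i/σ_m = 0.697 × 38.71 / 18.34 = 1.4711
E(R_Arden) = R_f + β × MRP = 4.9687% + 1.4711 × 6.3218% = 14.27%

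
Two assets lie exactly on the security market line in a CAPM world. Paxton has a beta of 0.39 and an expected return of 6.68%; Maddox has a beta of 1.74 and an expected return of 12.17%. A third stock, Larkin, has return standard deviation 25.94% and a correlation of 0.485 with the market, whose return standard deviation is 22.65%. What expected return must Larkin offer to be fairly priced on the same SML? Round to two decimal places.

7.35%

MRP = (12.17% − 6.68%) / (1.74 − 0.39) = 4.0667%
R_f = 6.68% − 0.39 × 4.0667% = 5.0940%
β_Larkin = ρ·σ_i/σ_m = 0.485 × 25.94 / 22.65 = 0.5554
E(R_Larkin) = R_f + β × MRP = 5.0940% + 0.5554 × 4.0667% = 7.35%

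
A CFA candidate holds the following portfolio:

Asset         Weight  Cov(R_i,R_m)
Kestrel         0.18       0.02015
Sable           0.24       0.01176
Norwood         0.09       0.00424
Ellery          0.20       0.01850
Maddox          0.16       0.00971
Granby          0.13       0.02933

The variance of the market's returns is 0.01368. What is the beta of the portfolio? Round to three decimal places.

β_Kestrel = 0.02015 / 0.01368 = 1.4730
β_Sable = 0.01176 / 0.01368 = 0.8596
β_Norwood = 0.00424 / 0.01368 = 0.3099
β_Ellery = 0.01850 / 0.01368 = 1.3523
β_Maddox = 0.00971 / 0.01368 = 0.7098
β_Granby = 0.02933 / 0.01368 = 2.1440
β_P = Σ w_i β_i = 0.18×1.4730 + 0.24×0.8596 + 0.09×0.3099 + 0.20×1.3523 + 0.16×0.7098 + 0.13×2.1440 = 1.1621

1.162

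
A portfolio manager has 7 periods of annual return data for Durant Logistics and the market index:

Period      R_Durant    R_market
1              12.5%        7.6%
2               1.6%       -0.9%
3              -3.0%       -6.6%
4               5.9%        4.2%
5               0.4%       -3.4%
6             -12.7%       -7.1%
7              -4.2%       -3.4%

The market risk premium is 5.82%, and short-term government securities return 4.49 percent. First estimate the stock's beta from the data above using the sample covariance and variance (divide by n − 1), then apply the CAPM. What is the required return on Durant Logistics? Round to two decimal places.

12.31%

Mean R_i = (12.5 + 1.6 − 3.0 + 5.9 + 0.4 − 12.7 − 4.2) / 7 = 0.0714%
Mean R_m = (7.6 − 0.9 − 6.6 + 4.2 − 3.4 − 7.1 − 3.4) / 7 = -1.3714%
Σ(R_i − R̄_i)(R_m − R̄_m) = 241.9157  ⇒  Cov = 241.9157 / 6 = 40.3193
Σ(R_m − R̄_m)² = 180.1343  ⇒  Var(R_m) = 180.1343 / 6 = 30.0224
β = Cov / Var(R_m) = 40.3193 / 30.0224 = 1.3430
E(R) = R_f + β × MRP = 4.49% + 1.3430 × 5.82% = 12.31%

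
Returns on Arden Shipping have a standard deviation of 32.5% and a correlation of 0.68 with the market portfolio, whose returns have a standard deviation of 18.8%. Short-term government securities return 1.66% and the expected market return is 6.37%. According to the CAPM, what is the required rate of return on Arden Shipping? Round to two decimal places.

7.20%

β = ρ × σ_i / σ_m = 0.68 × 32.5% / 18.8% = 1.1755
MRP = 6.37% − 1.66% = 4.71%
E(R) = 1.66% + 1.1755 × 4.71% = 7.20%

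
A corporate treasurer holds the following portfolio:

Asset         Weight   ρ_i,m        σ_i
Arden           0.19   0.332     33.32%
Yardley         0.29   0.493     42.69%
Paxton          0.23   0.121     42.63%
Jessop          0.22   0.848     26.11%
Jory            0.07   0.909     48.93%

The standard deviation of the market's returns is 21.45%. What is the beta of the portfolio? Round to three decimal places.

β_Arden = 0.332 × 33.32% / 21.45% = 0.5157
β_Yardley = 0.493 × 42.69% / 21.45% = 0.9812
β_Paxton = 0.121 × 42.63% / 21.45% = 0.2405
β_Jessop = 0.848 × 26.11% / 21.45% = 1.0322
β_Jory = 0.909 × 48.93% / 21.45% = 2.0735
β_P = Σ w_i β_i = 0.19×0.5157 + 0.29×0.9812 + 0.23×0.2405 + 0.22×1.0322 + 0.07×2.0735 = 0.8101

0.810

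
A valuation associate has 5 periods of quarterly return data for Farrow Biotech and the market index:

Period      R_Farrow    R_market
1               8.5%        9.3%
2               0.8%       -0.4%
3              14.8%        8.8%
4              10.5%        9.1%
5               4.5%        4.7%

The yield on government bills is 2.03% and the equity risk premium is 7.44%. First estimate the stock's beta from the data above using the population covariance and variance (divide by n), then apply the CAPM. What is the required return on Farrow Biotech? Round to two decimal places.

Mean R_i = (8.5 + 0.8 + 14.8 + 10.5 + 4.5) / 5 = 7.8200%
Mean R_m = (9.3 − 0.4 + 8.8 + 9.1 + 4.7) / 5 = 6.3000%
Σ(R_i − R̄_i)(R_m − R̄_m) = 79.3400  ⇒  Cov = 79.3400 / 5 = 15.8680
Σ(R_m − R̄_m)² = 70.5400  ⇒  Var(R_m) = 70.5400 / 5 = 14.1080
β = Cov / Var(R_m) = 15.8680 / 14.1080 = 1.1248
E(R) = R_f + β × MRP = 2.03% + 1.1248 × 7.44% = 10.40%

10.40%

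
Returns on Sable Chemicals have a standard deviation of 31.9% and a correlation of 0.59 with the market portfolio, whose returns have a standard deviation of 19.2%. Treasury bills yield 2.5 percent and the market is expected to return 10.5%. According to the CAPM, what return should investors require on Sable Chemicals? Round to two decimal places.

10.34%

β = ρ × σ_i / σ_m = 0.59 × 31.9% / 19.2% = 0.9803
MRP = 10.5% − 2.5% = 8.00%
E(R) = 2.5% + 0.9803 × 8.0% = 10.34%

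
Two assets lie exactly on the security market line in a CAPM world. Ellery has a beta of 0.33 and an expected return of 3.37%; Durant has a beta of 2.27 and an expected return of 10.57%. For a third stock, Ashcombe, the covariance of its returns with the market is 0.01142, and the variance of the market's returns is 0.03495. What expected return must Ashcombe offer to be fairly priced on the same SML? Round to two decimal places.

MRP = (10.57% − 3.37%) / (2.27 − 0.33) = 3.7113%
R_f = 3.37% − 0.33 × 3.7113% = 2.1453%
β_Ashcombe = Cov / Var(R_m) = 0.01142 / 0.03495 = 0.3268
E(R_Ashcombe) = R_f + β × MRP = 2.1453% + 0.3268 × 3.7113% = 3.36%

3.36%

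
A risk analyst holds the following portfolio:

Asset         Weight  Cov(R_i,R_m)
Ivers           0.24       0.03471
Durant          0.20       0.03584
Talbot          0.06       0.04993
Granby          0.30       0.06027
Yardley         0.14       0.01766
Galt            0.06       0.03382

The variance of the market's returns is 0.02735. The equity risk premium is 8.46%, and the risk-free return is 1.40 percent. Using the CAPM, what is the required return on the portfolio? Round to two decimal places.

14.11%

β_Ivers = 0.03471 / 0.02735 = 1.2691
β_Durant = 0.03584 / 0.02735 = 1.3104
β_Talbot = 0.04993 / 0.02735 = 1.8256
β_Granby = 0.06027 / 0.02735 = 2.2037
β_Yardley = 0.01766 / 0.02735 = 0.6457
β_Galt = 0.03382 / 0.02735 = 1.2366
β_P = Σ w_i β_i = 0.24×1.2691 + 0.20×1.3104 + 0.06×1.8256 + 0.30×2.2037 + 0.14×0.6457 + 0.06×1.2366 = 1.5019
E(R_P) = R_f + β_P × MRP = 1.40% + 1.5019 × 8.46% = 14.11%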